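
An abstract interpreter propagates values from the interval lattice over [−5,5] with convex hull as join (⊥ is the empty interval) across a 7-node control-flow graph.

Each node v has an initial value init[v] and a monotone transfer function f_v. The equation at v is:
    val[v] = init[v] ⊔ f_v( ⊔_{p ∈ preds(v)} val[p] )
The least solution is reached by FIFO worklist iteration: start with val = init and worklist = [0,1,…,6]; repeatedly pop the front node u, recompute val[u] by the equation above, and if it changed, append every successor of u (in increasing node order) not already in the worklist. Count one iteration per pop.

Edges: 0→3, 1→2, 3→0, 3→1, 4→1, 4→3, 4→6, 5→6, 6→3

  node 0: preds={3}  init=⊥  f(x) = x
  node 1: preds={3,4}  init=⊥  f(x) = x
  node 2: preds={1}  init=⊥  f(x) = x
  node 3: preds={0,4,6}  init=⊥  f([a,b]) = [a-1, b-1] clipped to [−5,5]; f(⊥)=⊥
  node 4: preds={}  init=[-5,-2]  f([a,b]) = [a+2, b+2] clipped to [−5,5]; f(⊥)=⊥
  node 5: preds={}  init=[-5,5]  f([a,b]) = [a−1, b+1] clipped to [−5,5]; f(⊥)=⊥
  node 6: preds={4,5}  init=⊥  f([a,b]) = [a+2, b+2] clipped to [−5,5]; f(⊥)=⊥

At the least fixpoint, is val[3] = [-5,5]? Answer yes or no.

no

Iteration log — 14 steps:
  step 1. node 0  ⊔preds=⊥  new=⊥  stable
  step 2. node 1  ⊔preds=[-5,-2]  new=[-5,-2]  old=⊥  +wl: 
  step 3. node 2  ⊔preds=[-5,-2]  new=[-5,-2]  old=⊥  +wl: 
  step 4. node 3  ⊔preds=[-5,-2]  new=[-5,-3]  old=⊥  +wl: 0,1
  step 5. node 4  ⊔preds=⊥  new=[-5,-2]  stable
  step 6. node 5  ⊔preds=⊥  new=[-5,5]  stable
  step 7. node 6  ⊔preds=[-5,5]  new=[-3,5]  old=⊥  +wl: 3
  step 8. node 0  ⊔preds=[-5,-3]  new=[-5,-3]  old=⊥  +wl: 
  step 9. node 1  ⊔preds=[-5,-2]  new=[-5,-2]  stable
  step 10. node 3  ⊔preds=[-5,5]  new=[-5,4]  old=[-5,-3]  +wl: 0,1
  step 11. node 0  ⊔preds=[-5,4]  new=[-5,4]  old=[-5,-3]  +wl: 3
  step 12. node 1  ⊔preds=[-5,4]  new=[-5,4]  old=[-5,-2]  +wl: 2
  step 13. node 3  ⊔preds=[-5,5]  new=[-5,4]  stable
  step 14. node 2  ⊔preds=[-5,4]  new=[-5,4]  old=[-5,-2]  +wl: 

Least fixpoint reached:
  node 0: [-5,4]
  node 1: [-5,4]
  node 2: [-5,4]
  node 3: [-5,4]
  node 4: [-5,-2]
  node 5: [-5,5]
  node 6: [-3,5]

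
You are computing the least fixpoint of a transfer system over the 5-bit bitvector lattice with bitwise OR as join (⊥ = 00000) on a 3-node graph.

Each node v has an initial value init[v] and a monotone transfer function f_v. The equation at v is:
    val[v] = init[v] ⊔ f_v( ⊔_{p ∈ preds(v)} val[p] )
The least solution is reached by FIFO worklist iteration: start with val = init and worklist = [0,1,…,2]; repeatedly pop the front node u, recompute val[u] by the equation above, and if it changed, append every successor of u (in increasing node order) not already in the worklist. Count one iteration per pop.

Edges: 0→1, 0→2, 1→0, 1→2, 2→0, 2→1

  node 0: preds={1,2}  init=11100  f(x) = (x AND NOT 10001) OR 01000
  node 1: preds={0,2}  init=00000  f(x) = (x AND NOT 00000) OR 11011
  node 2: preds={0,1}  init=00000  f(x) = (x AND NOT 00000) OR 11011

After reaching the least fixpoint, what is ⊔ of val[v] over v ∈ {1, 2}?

11111

Worklist (6 pops):
  #1 pop 0: in=00000 → 11100 (no change)
  #2 pop 1: in=11100 → 11111 (was 00000); enqueue [0]
  #3 pop 2: in=11111 → 11111 (was 00000); enqueue [1]
  #4 pop 0: in=11111 → 11110 (was 11100); enqueue [2]
  #5 pop 1: in=11111 → 11111 (no change)
  #6 pop 2: in=11111 → 11111 (no change)

Fixpoint:
  val[0] = 11110
  val[1] = 11111
  val[2] = 11111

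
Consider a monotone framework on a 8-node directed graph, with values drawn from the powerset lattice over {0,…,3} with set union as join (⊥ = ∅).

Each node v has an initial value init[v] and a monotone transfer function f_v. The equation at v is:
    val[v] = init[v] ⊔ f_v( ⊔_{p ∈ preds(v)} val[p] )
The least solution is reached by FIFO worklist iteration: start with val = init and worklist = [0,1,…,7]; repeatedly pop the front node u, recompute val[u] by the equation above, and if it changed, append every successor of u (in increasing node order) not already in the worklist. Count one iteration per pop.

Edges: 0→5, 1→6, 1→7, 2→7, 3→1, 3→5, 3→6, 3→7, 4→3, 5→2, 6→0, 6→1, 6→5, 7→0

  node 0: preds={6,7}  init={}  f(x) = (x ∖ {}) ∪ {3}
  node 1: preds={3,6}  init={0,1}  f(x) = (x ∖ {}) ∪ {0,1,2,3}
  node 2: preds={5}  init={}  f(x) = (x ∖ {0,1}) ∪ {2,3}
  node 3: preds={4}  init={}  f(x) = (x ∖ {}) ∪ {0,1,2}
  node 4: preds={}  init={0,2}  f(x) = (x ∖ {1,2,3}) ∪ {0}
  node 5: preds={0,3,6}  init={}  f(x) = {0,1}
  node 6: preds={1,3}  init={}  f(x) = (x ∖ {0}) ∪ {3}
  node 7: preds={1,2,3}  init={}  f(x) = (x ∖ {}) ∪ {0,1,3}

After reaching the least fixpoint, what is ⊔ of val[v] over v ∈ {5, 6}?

Trace (12 dequeues):
  [1] u=0 | in {} | out {3} | prev {} | push {}
  [2] u=1 | in {} | out {0,1,2,3} | prev {0,1} | push {}
  [3] u=2 | in {} | out {2,3} | prev {} | push {}
  [4] u=3 | in {0,2} | out {0,1,2} | prev {} | push {1}
  [5] u=4 | in {} | out {0,2} | ==
  [6] u=5 | in {0,1,2,3} | out {0,1} | prev {} | push {2}
  [7] u=6 | in {0,1,2,3} | out {1,2,3} | prev {} | push {0,5}
  [8] u=7 | in {0,1,2,3} | out {0,1,2,3} | prev {} | push {}
  [9] u=1 | in {0,1,2,3} | out {0,1,2,3} | ==
  [10] u=2 | in {0,1} | out {2,3} | ==
  [11] u=0 | in {0,1,2,3} | out {0,1,2,3} | prev {3} | push {}
  [12] u=5 | in {0,1,2,3} | out {0,1} | ==

Converged values:
  [0] {0,1,2,3}
  [1] {0,1,2,3}
  [2] {2,3}
  [3] {0,1,2}
  [4] {0,2}
  [5] {0,1}
  [6] {1,2,3}
  [7] {0,1,2,3}

{0,1,2,3}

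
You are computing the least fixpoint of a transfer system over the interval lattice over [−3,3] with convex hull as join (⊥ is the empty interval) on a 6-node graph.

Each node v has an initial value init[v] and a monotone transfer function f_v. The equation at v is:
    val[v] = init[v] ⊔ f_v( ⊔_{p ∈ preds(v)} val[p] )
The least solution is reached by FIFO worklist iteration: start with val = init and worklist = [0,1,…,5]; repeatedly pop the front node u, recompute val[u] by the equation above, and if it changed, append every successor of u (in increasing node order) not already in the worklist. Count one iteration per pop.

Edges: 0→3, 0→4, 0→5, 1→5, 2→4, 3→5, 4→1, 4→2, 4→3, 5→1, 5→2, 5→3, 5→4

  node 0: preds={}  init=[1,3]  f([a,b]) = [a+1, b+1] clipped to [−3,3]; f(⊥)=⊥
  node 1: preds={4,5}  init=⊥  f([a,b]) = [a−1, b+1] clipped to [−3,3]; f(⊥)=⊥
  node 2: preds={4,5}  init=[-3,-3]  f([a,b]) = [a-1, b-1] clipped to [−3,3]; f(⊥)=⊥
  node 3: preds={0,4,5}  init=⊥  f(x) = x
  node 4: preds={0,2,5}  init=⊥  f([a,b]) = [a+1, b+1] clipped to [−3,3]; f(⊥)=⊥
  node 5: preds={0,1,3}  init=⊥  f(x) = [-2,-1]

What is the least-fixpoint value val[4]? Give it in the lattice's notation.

[-2,3]

Iteration log — 11 steps:
  step 1. node 0  ⊔preds=⊥  new=[1,3]  stable
  step 2. node 1  ⊔preds=⊥  new=⊥  stable
  step 3. node 2  ⊔preds=⊥  new=[-3,-3]  stable
  step 4. node 3  ⊔preds=[1,3]  new=[1,3]  old=⊥  +wl: 
  step 5. node 4  ⊔preds=[-3,3]  new=[-2,3]  old=⊥  +wl: 1,2,3
  step 6. node 5  ⊔preds=[1,3]  new=[-2,-1]  old=⊥  +wl: 4
  step 7. node 1  ⊔preds=[-2,3]  new=[-3,3]  old=⊥  +wl: 5
  step 8. node 2  ⊔preds=[-2,3]  new=[-3,2]  old=[-3,-3]  +wl: 
  step 9. node 3  ⊔preds=[-2,3]  new=[-2,3]  old=[1,3]  +wl: 
  step 10. node 4  ⊔preds=[-3,3]  new=[-2,3]  stable
  step 11. node 5  ⊔preds=[-3,3]  new=[-2,-1]  stable

Least fixpoint reached:
  node 0: [1,3]
  node 1: [-3,3]
  node 2: [-3,2]
  node 3: [-2,3]
  node 4: [-2,3]
  node 5: [-2,-1]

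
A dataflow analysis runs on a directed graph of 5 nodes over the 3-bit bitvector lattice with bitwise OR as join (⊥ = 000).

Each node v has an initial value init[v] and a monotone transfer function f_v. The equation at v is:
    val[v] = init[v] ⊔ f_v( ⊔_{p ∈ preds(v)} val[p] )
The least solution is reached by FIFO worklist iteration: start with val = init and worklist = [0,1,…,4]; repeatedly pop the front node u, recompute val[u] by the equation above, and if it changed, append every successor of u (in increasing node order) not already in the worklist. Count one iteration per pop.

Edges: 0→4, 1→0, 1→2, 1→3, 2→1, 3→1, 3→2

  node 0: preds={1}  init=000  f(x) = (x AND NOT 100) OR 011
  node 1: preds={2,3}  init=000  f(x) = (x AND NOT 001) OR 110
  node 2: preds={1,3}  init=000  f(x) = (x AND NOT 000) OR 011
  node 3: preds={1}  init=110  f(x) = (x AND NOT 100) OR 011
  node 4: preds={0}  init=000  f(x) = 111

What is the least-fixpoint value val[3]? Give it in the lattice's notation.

Trace (8 dequeues):
  [1] u=0 | in 000 | out 011 | prev 000 | push {}
  [2] u=1 | in 110 | out 110 | prev 000 | push {0}
  [3] u=2 | in 110 | out 111 | prev 000 | push {1}
  [4] u=3 | in 110 | out 111 | prev 110 | push {2}
  [5] u=4 | in 011 | out 111 | prev 000 | push {}
  [6] u=0 | in 110 | out 011 | ==
  [7] u=1 | in 111 | out 110 | ==
  [8] u=2 | in 111 | out 111 | ==

Converged values:
  [0] 011
  [1] 110
  [2] 111
  [3] 111
  [4] 111

111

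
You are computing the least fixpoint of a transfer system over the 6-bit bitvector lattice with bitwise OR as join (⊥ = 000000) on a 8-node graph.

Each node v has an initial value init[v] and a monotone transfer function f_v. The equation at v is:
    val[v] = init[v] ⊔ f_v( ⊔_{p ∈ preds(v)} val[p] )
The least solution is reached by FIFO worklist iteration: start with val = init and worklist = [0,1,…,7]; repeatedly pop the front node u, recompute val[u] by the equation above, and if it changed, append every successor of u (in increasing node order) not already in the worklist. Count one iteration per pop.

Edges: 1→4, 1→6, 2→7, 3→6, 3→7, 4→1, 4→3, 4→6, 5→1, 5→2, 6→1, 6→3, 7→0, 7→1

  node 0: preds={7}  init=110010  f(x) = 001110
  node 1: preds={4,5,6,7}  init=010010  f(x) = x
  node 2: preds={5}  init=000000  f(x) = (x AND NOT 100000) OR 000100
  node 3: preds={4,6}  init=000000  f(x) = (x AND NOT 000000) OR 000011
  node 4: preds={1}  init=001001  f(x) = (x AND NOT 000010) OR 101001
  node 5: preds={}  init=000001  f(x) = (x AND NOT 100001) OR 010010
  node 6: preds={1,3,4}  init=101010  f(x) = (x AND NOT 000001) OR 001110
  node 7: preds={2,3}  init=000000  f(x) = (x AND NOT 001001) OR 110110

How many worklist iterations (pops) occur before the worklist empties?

17

Worklist (17 pops):
  #1 pop 0: in=000000 → 111110 (was 110010); enqueue []
  #2 pop 1: in=101011 → 111011 (was 010010); enqueue []
  #3 pop 2: in=000001 → 000101 (was 000000); enqueue []
  #4 pop 3: in=101011 → 101011 (was 000000); enqueue []
  #5 pop 4: in=111011 → 111001 (was 001001); enqueue [1,3]
  #6 pop 5: in=000000 → 010011 (was 000001); enqueue [2]
  #7 pop 6: in=111011 → 111110 (was 101010); enqueue []
  #8 pop 7: in=101111 → 110110 (was 000000); enqueue [0]
  #9 pop 1: in=111111 → 111111 (was 111011); enqueue [4,6]
  #10 pop 3: in=111111 → 111111 (was 101011); enqueue [7]
  #11 pop 2: in=010011 → 010111 (was 000101); enqueue []
  #12 pop 0: in=110110 → 111110 (no change)
  #13 pop 4: in=111111 → 111101 (was 111001); enqueue [1,3]
  #14 pop 6: in=111111 → 111110 (no change)
  #15 pop 7: in=111111 → 110110 (no change)
  #16 pop 1: in=111111 → 111111 (no change)
  #17 pop 3: in=111111 → 111111 (no change)

Fixpoint:
  val[0] = 111110
  val[1] = 111111
  val[2] = 010111
  val[3] = 111111
  val[4] = 111101
  val[5] = 010011
  val[6] = 111110
  val[7] = 110110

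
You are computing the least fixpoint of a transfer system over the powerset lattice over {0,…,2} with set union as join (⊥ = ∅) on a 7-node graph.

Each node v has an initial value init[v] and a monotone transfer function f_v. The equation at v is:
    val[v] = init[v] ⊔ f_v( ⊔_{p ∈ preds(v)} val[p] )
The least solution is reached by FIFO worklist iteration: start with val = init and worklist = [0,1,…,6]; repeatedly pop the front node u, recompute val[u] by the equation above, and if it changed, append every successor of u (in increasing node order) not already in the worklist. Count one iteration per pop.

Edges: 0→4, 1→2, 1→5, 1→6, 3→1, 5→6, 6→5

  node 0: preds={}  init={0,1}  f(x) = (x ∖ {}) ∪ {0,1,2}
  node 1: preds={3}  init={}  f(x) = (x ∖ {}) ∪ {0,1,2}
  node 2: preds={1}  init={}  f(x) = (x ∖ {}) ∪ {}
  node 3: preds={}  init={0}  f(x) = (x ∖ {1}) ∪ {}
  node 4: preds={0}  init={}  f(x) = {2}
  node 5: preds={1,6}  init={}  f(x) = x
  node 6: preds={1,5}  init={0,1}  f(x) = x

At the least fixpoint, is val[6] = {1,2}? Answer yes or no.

Iteration log — 8 steps:
  step 1. node 0  ⊔preds={}  new={0,1,2}  old={0,1}  +wl: 
  step 2. node 1  ⊔preds={0}  new={0,1,2}  old={}  +wl: 
  step 3. node 2  ⊔preds={0,1,2}  new={0,1,2}  old={}  +wl: 
  step 4. node 3  ⊔preds={}  new={0}  stable
  step 5. node 4  ⊔preds={0,1,2}  new={2}  old={}  +wl: 
  step 6. node 5  ⊔preds={0,1,2}  new={0,1,2}  old={}  +wl: 
  step 7. node 6  ⊔preds={0,1,2}  new={0,1,2}  old={0,1}  +wl: 5
  step 8. node 5  ⊔preds={0,1,2}  new={0,1,2}  stable

Least fixpoint reached:
  node 0: {0,1,2}
  node 1: {0,1,2}
  node 2: {0,1,2}
  node 3: {0}
  node 4: {2}
  node 5: {0,1,2}
  node 6: {0,1,2}

no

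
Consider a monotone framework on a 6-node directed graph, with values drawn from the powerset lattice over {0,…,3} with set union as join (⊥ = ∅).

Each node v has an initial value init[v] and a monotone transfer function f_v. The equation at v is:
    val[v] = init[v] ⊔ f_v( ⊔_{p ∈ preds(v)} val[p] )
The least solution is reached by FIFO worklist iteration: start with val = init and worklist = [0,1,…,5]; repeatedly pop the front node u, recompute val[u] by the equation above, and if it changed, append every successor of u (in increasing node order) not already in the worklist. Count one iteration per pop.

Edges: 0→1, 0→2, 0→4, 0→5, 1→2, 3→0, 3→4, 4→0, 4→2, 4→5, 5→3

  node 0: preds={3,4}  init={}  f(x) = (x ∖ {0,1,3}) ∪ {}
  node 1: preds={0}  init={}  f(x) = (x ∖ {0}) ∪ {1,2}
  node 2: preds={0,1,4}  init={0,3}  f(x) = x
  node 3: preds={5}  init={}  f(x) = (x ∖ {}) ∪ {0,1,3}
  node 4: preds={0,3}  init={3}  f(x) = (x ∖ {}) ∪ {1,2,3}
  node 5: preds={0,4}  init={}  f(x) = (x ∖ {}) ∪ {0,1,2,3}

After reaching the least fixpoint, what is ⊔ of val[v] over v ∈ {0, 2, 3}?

Trace (13 dequeues):
  [1] u=0 | in {3} | out {} | ==
  [2] u=1 | in {} | out {1,2} | prev {} | push {}
  [3] u=2 | in {1,2,3} | out {0,1,2,3} | prev {0,3} | push {}
  [4] u=3 | in {} | out {0,1,3} | prev {} | push {0}
  [5] u=4 | in {0,1,3} | out {0,1,2,3} | prev {3} | push {2}
  [6] u=5 | in {0,1,2,3} | out {0,1,2,3} | prev {} | push {3}
  [7] u=0 | in {0,1,2,3} | out {2} | prev {} | push {1,4,5}
  [8] u=2 | in {0,1,2,3} | out {0,1,2,3} | ==
  [9] u=3 | in {0,1,2,3} | out {0,1,2,3} | prev {0,1,3} | push {0}
  [10] u=1 | in {2} | out {1,2} | ==
  [11] u=4 | in {0,1,2,3} | out {0,1,2,3} | ==
  [12] u=5 | in {0,1,2,3} | out {0,1,2,3} | ==
  [13] u=0 | in {0,1,2,3} | out {2} | ==

Converged values:
  [0] {2}
  [1] {1,2}
  [2] {0,1,2,3}
  [3] {0,1,2,3}
  [4] {0,1,2,3}
  [5] {0,1,2,3}

{0,1,2,3}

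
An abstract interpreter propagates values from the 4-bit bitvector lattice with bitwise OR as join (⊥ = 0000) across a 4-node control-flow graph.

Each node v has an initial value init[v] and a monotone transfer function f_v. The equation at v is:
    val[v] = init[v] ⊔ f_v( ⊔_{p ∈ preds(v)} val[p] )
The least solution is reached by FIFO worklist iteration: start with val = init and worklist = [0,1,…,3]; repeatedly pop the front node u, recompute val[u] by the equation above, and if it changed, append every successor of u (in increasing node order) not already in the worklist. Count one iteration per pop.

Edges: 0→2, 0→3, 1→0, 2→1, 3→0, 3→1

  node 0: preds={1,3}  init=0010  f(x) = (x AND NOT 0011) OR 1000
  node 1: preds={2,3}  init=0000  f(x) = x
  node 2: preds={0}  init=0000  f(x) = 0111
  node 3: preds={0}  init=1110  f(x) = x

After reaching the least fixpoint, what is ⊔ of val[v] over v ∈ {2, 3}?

1111

Iteration log — 7 steps:
  step 1. node 0  ⊔preds=1110  new=1110  old=0010  +wl: 
  step 2. node 1  ⊔preds=1110  new=1110  old=0000  +wl: 0
  step 3. node 2  ⊔preds=1110  new=0111  old=0000  +wl: 1
  step 4. node 3  ⊔preds=1110  new=1110  stable
  step 5. node 0  ⊔preds=1110  new=1110  stable
  step 6. node 1  ⊔preds=1111  new=1111  old=1110  +wl: 0
  step 7. node 0  ⊔preds=1111  new=1110  stable

Least fixpoint reached:
  node 0: 1110
  node 1: 1111
  node 2: 0111
  node 3: 1110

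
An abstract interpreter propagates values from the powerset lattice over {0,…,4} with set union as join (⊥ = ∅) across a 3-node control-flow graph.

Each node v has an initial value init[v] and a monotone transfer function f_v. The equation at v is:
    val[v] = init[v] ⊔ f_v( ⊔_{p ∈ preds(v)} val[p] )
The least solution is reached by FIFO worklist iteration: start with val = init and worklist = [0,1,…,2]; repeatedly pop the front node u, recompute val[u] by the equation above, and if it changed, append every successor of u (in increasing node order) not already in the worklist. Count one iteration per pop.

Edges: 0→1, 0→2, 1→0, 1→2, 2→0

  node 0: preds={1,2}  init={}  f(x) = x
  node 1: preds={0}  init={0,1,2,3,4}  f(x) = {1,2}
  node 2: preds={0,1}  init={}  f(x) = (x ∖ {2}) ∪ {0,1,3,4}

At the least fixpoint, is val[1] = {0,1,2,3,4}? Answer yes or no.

Iteration log — 4 steps:
  step 1. node 0  ⊔preds={0,1,2,3,4}  new={0,1,2,3,4}  old={}  +wl: 
  step 2. node 1  ⊔preds={0,1,2,3,4}  new={0,1,2,3,4}  stable
  step 3. node 2  ⊔preds={0,1,2,3,4}  new={0,1,3,4}  old={}  +wl: 0
  step 4. node 0  ⊔preds={0,1,2,3,4}  new={0,1,2,3,4}  stable

Least fixpoint reached:
  node 0: {0,1,2,3,4}
  node 1: {0,1,2,3,4}
  node 2: {0,1,3,4}

yes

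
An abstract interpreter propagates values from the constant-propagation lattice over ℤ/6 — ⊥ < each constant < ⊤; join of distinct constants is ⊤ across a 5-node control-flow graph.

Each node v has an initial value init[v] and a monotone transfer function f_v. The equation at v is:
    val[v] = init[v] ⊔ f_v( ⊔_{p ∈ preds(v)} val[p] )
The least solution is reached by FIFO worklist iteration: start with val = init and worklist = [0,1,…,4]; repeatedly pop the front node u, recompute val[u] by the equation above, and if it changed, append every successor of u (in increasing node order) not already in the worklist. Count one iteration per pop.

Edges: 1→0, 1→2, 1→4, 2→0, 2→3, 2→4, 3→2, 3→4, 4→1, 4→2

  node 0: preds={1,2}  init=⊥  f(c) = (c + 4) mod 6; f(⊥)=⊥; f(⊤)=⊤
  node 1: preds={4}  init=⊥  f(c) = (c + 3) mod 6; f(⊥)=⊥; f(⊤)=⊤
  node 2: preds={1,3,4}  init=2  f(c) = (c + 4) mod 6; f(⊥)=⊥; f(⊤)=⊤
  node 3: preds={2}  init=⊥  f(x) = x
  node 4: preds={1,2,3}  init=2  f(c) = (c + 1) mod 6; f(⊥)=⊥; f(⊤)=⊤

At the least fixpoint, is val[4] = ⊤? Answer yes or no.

yes

Trace (11 dequeues):
  [1] u=0 | in 2 | out 0 | prev ⊥ | push {}
  [2] u=1 | in 2 | out 5 | prev ⊥ | push {0}
  [3] u=2 | in ⊤ | out ⊤ | prev 2 | push {}
  [4] u=3 | in ⊤ | out ⊤ | prev ⊥ | push {2}
  [5] u=4 | in ⊤ | out ⊤ | prev 2 | push {1}
  [6] u=0 | in ⊤ | out ⊤ | prev 0 | push {}
  [7] u=2 | in ⊤ | out ⊤ | ==
  [8] u=1 | in ⊤ | out ⊤ | prev 5 | push {0,2,4}
  [9] u=0 | in ⊤ | out ⊤ | ==
  [10] u=2 | in ⊤ | out ⊤ | ==
  [11] u=4 | in ⊤ | out ⊤ | ==

Converged values:
  [0] ⊤
  [1] ⊤
  [2] ⊤
  [3] ⊤
  [4] ⊤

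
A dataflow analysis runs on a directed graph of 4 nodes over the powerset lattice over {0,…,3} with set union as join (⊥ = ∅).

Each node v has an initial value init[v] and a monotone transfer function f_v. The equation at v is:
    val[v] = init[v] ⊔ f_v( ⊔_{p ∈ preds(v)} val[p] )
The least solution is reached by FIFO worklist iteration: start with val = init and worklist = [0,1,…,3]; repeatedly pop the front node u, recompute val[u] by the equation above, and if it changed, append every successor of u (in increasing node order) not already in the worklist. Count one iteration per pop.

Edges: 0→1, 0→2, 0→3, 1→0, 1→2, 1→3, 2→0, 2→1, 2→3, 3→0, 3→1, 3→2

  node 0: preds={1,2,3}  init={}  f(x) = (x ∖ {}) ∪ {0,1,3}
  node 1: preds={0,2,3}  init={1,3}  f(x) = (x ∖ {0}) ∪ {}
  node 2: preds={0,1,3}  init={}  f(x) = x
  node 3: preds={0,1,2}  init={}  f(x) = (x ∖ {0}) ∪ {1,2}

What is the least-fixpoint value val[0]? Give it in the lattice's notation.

{0,1,2,3}

Iteration log — 10 steps:
  step 1. node 0  ⊔preds={1,3}  new={0,1,3}  old={}  +wl: 
  step 2. node 1  ⊔preds={0,1,3}  new={1,3}  stable
  step 3. node 2  ⊔preds={0,1,3}  new={0,1,3}  old={}  +wl: 0,1
  step 4. node 3  ⊔preds={0,1,3}  new={1,2,3}  old={}  +wl: 2
  step 5. node 0  ⊔preds={0,1,2,3}  new={0,1,2,3}  old={0,1,3}  +wl: 3
  step 6. node 1  ⊔preds={0,1,2,3}  new={1,2,3}  old={1,3}  +wl: 0
  step 7. node 2  ⊔preds={0,1,2,3}  new={0,1,2,3}  old={0,1,3}  +wl: 1
  step 8. node 3  ⊔preds={0,1,2,3}  new={1,2,3}  stable
  step 9. node 0  ⊔preds={0,1,2,3}  new={0,1,2,3}  stable
  step 10. node 1  ⊔preds={0,1,2,3}  new={1,2,3}  stable

Least fixpoint reached:
  node 0: {0,1,2,3}
  node 1: {1,2,3}
  node 2: {0,1,2,3}
  node 3: {1,2,3}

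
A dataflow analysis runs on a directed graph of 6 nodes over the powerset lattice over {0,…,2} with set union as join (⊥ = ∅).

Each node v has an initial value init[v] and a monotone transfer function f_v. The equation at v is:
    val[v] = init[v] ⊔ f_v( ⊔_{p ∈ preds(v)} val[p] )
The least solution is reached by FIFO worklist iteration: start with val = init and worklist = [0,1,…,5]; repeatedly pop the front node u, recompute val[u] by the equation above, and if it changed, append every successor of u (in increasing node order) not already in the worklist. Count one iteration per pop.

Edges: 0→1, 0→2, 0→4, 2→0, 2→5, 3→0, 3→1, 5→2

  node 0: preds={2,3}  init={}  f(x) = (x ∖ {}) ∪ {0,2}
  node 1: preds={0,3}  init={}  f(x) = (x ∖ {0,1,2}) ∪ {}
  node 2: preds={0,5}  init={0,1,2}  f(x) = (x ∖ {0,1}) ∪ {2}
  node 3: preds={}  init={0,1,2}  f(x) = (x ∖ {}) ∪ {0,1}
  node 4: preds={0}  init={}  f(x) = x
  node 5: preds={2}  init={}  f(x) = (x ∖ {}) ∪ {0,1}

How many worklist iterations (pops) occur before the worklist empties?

Worklist (7 pops):
  #1 pop 0: in={0,1,2} → {0,1,2} (was {}); enqueue []
  #2 pop 1: in={0,1,2} → {} (no change)
  #3 pop 2: in={0,1,2} → {0,1,2} (no change)
  #4 pop 3: in={} → {0,1,2} (no change)
  #5 pop 4: in={0,1,2} → {0,1,2} (was {}); enqueue []
  #6 pop 5: in={0,1,2} → {0,1,2} (was {}); enqueue [2]
  #7 pop 2: in={0,1,2} → {0,1,2} (no change)

Fixpoint:
  val[0] = {0,1,2}
  val[1] = {}
  val[2] = {0,1,2}
  val[3] = {0,1,2}
  val[4] = {0,1,2}
  val[5] = {0,1,2}

7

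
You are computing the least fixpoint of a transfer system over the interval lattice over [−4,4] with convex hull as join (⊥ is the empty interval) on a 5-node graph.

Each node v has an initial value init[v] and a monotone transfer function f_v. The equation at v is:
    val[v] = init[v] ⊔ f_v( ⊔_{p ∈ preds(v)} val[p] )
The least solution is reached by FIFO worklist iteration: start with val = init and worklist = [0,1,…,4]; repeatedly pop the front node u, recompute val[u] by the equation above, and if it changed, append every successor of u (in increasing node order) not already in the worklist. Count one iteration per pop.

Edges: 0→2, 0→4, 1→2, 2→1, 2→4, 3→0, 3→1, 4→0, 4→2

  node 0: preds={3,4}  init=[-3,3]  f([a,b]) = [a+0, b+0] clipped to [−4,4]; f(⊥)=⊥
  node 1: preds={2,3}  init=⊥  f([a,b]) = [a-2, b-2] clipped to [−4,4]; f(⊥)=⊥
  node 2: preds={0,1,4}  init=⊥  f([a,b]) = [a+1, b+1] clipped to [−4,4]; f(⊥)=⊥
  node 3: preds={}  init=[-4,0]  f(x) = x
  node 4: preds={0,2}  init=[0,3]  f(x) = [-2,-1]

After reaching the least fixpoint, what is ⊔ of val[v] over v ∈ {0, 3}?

[-4,3]

Worklist (8 pops):
  #1 pop 0: in=[-4,3] → [-4,3] (was [-3,3]); enqueue []
  #2 pop 1: in=[-4,0] → [-4,-2] (was ⊥); enqueue []
  #3 pop 2: in=[-4,3] → [-3,4] (was ⊥); enqueue [1]
  #4 pop 3: in=⊥ → [-4,0] (no change)
  #5 pop 4: in=[-4,4] → [-2,3] (was [0,3]); enqueue [0,2]
  #6 pop 1: in=[-4,4] → [-4,2] (was [-4,-2]); enqueue []
  #7 pop 0: in=[-4,3] → [-4,3] (no change)
  #8 pop 2: in=[-4,3] → [-3,4] (no change)

Fixpoint:
  val[0] = [-4,3]
  val[1] = [-4,2]
  val[2] = [-3,4]
  val[3] = [-4,0]
  val[4] = [-2,3]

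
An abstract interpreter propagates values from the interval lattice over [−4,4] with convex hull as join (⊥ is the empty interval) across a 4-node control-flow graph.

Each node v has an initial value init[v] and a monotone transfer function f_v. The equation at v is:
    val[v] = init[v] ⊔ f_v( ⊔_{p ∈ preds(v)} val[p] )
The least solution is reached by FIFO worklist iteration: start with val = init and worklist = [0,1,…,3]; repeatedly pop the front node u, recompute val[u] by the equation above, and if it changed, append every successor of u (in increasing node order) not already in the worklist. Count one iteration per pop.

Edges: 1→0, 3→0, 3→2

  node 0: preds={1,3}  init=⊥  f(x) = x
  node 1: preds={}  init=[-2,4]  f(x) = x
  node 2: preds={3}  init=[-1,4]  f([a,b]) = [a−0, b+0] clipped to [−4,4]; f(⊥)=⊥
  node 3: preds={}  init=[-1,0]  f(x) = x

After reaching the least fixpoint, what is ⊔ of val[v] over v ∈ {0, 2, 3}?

Worklist (4 pops):
  #1 pop 0: in=[-2,4] → [-2,4] (was ⊥); enqueue []
  #2 pop 1: in=⊥ → [-2,4] (no change)
  #3 pop 2: in=[-1,0] → [-1,4] (no change)
  #4 pop 3: in=⊥ → [-1,0] (no change)

Fixpoint:
  val[0] = [-2,4]
  val[1] = [-2,4]
  val[2] = [-1,4]
  val[3] = [-1,0]

[-2,4]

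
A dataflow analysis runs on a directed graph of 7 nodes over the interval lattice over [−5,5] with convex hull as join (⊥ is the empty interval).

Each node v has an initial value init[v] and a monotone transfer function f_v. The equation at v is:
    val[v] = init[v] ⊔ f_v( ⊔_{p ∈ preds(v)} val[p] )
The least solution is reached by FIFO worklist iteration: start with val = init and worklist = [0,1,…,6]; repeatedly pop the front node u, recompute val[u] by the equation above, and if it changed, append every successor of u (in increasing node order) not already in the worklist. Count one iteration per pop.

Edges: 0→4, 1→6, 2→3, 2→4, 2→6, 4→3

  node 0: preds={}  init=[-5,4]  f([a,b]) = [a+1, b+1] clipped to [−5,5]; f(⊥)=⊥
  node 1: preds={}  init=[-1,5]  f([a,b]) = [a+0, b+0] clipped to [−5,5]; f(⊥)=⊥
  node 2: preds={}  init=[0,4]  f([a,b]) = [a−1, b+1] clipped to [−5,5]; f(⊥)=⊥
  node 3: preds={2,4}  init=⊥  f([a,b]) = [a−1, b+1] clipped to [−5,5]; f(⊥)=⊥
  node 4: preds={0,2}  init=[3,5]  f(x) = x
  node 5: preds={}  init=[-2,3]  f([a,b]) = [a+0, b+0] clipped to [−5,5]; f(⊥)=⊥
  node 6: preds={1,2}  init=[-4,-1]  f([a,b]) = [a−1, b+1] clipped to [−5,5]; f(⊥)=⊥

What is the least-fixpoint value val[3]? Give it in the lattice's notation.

Worklist (8 pops):
  #1 pop 0: in=⊥ → [-5,4] (no change)
  #2 pop 1: in=⊥ → [-1,5] (no change)
  #3 pop 2: in=⊥ → [0,4] (no change)
  #4 pop 3: in=[0,5] → [-1,5] (was ⊥); enqueue []
  #5 pop 4: in=[-5,4] → [-5,5] (was [3,5]); enqueue [3]
  #6 pop 5: in=⊥ → [-2,3] (no change)
  #7 pop 6: in=[-1,5] → [-4,5] (was [-4,-1]); enqueue []
  #8 pop 3: in=[-5,5] → [-5,5] (was [-1,5]); enqueue []

Fixpoint:
  val[0] = [-5,4]
  val[1] = [-1,5]
  val[2] = [0,4]
  val[3] = [-5,5]
  val[4] = [-5,5]
  val[5] = [-2,3]
  val[6] = [-4,5]

[-5,5]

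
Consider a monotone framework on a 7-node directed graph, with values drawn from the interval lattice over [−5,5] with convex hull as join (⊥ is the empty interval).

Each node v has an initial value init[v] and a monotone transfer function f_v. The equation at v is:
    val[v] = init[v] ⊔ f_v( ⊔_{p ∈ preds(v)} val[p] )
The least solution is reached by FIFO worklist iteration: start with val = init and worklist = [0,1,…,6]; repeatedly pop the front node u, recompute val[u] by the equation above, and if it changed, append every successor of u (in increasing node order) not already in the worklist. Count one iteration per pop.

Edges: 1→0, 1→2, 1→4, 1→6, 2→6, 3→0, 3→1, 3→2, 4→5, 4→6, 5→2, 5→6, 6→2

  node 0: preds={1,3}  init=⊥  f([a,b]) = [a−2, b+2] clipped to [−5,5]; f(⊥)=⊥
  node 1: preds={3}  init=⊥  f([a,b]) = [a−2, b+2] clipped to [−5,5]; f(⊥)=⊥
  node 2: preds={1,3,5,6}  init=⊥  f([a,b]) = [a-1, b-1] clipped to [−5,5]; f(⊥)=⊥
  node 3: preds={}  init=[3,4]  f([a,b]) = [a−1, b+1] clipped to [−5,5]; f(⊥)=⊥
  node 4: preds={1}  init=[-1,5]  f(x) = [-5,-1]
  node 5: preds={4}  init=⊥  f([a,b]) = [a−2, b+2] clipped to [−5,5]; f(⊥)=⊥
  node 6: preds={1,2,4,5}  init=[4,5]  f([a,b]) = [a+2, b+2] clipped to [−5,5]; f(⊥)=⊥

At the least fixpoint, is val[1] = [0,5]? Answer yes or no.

Trace (10 dequeues):
  [1] u=0 | in [3,4] | out [1,5] | prev ⊥ | push {}
  [2] u=1 | in [3,4] | out [1,5] | prev ⊥ | push {0}
  [3] u=2 | in [1,5] | out [0,4] | prev ⊥ | push {}
  [4] u=3 | in ⊥ | out [3,4] | ==
  [5] u=4 | in [1,5] | out [-5,5] | prev [-1,5] | push {}
  [6] u=5 | in [-5,5] | out [-5,5] | prev ⊥ | push {2}
  [7] u=6 | in [-5,5] | out [-3,5] | prev [4,5] | push {}
  [8] u=0 | in [1,5] | out [-1,5] | prev [1,5] | push {}
  [9] u=2 | in [-5,5] | out [-5,4] | prev [0,4] | push {6}
  [10] u=6 | in [-5,5] | out [-3,5] | ==

Converged values:
  [0] [-1,5]
  [1] [1,5]
  [2] [-5,4]
  [3] [3,4]
  [4] [-5,5]
  [5] [-5,5]
  [6] [-3,5]

no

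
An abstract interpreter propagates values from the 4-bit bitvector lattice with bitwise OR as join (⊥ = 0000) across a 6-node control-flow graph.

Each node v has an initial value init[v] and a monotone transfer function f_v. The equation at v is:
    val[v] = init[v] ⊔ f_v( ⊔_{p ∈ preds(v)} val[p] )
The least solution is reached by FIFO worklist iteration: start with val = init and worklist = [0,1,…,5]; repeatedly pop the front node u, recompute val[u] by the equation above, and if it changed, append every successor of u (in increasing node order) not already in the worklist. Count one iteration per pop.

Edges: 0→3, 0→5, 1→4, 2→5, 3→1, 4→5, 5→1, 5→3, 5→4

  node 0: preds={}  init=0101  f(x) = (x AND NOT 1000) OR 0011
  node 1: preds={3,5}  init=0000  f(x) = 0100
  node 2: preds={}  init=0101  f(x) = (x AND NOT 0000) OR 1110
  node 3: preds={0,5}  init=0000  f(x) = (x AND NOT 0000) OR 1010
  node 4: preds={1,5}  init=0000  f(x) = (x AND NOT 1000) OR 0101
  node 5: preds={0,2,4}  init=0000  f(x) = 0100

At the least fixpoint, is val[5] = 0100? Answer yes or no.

Iteration log — 9 steps:
  step 1. node 0  ⊔preds=0000  new=0111  old=0101  +wl: 
  step 2. node 1  ⊔preds=0000  new=0100  old=0000  +wl: 
  step 3. node 2  ⊔preds=0000  new=1111  old=0101  +wl: 
  step 4. node 3  ⊔preds=0111  new=1111  old=0000  +wl: 1
  step 5. node 4  ⊔preds=0100  new=0101  old=0000  +wl: 
  step 6. node 5  ⊔preds=1111  new=0100  old=0000  +wl: 3,4
  step 7. node 1  ⊔preds=1111  new=0100  stable
  step 8. node 3  ⊔preds=0111  new=1111  stable
  step 9. node 4  ⊔preds=0100  new=0101  stable

Least fixpoint reached:
  node 0: 0111
  node 1: 0100
  node 2: 1111
  node 3: 1111
  node 4: 0101
  node 5: 0100

yes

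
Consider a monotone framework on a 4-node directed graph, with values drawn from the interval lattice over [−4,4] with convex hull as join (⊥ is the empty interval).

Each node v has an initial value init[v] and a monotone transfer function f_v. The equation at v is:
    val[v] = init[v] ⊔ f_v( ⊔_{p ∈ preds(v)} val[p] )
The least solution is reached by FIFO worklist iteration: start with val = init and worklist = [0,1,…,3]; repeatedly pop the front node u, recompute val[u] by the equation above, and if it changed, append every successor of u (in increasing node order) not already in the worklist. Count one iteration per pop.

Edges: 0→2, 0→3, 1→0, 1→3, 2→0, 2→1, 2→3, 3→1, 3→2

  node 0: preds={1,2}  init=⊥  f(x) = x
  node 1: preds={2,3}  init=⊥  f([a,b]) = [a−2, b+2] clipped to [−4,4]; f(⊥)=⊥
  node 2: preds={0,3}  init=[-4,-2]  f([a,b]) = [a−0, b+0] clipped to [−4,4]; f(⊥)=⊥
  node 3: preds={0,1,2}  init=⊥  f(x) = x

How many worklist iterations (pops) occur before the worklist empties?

Iteration log — 18 steps:
  step 1. node 0  ⊔preds=[-4,-2]  new=[-4,-2]  old=⊥  +wl: 
  step 2. node 1  ⊔preds=[-4,-2]  new=[-4,0]  old=⊥  +wl: 0
  step 3. node 2  ⊔preds=[-4,-2]  new=[-4,-2]  stable
  step 4. node 3  ⊔preds=[-4,0]  new=[-4,0]  old=⊥  +wl: 1,2
  step 5. node 0  ⊔preds=[-4,0]  new=[-4,0]  old=[-4,-2]  +wl: 3
  step 6. node 1  ⊔preds=[-4,0]  new=[-4,2]  old=[-4,0]  +wl: 0
  step 7. node 2  ⊔preds=[-4,0]  new=[-4,0]  old=[-4,-2]  +wl: 1
  step 8. node 3  ⊔preds=[-4,2]  new=[-4,2]  old=[-4,0]  +wl: 2
  step 9. node 0  ⊔preds=[-4,2]  new=[-4,2]  old=[-4,0]  +wl: 3
  step 10. node 1  ⊔preds=[-4,2]  new=[-4,4]  old=[-4,2]  +wl: 0
  step 11. node 2  ⊔preds=[-4,2]  new=[-4,2]  old=[-4,0]  +wl: 1
  step 12. node 3  ⊔preds=[-4,4]  new=[-4,4]  old=[-4,2]  +wl: 2
  step 13. node 0  ⊔preds=[-4,4]  new=[-4,4]  old=[-4,2]  +wl: 3
  step 14. node 1  ⊔preds=[-4,4]  new=[-4,4]  stable
  step 15. node 2  ⊔preds=[-4,4]  new=[-4,4]  old=[-4,2]  +wl: 0,1
  step 16. node 3  ⊔preds=[-4,4]  new=[-4,4]  stable
  step 17. node 0  ⊔preds=[-4,4]  new=[-4,4]  stable
  step 18. node 1  ⊔preds=[-4,4]  new=[-4,4]  stable

Least fixpoint reached:
  node 0: [-4,4]
  node 1: [-4,4]
  node 2: [-4,4]
  node 3: [-4,4]

18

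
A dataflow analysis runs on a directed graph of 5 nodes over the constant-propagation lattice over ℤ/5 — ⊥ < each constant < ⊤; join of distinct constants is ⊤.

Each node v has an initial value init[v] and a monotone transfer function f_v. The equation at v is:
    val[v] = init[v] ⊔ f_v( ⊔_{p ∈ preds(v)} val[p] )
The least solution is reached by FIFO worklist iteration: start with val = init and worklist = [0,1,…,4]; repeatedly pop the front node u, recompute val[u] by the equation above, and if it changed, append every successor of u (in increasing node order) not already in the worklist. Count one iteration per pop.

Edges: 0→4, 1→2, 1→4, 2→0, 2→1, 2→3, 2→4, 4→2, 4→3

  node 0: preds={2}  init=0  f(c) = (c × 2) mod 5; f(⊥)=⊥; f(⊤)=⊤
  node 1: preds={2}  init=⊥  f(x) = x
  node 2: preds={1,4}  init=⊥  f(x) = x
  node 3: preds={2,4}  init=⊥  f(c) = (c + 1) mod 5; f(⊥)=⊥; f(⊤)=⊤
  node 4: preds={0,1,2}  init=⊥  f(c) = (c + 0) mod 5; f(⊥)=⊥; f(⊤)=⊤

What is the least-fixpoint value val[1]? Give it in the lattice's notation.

0

Trace (11 dequeues):
  [1] u=0 | in ⊥ | out 0 | ==
  [2] u=1 | in ⊥ | out ⊥ | ==
  [3] u=2 | in ⊥ | out ⊥ | ==
  [4] u=3 | in ⊥ | out ⊥ | ==
  [5] u=4 | in 0 | out 0 | prev ⊥ | push {2,3}
  [6] u=2 | in 0 | out 0 | prev ⊥ | push {0,1,4}
  [7] u=3 | in 0 | out 1 | prev ⊥ | push {}
  [8] u=0 | in 0 | out 0 | ==
  [9] u=1 | in 0 | out 0 | prev ⊥ | push {2}
  [10] u=4 | in 0 | out 0 | ==
  [11] u=2 | in 0 | out 0 | ==

Converged values:
  [0] 0
  [1] 0
  [2] 0
  [3] 1
  [4] 0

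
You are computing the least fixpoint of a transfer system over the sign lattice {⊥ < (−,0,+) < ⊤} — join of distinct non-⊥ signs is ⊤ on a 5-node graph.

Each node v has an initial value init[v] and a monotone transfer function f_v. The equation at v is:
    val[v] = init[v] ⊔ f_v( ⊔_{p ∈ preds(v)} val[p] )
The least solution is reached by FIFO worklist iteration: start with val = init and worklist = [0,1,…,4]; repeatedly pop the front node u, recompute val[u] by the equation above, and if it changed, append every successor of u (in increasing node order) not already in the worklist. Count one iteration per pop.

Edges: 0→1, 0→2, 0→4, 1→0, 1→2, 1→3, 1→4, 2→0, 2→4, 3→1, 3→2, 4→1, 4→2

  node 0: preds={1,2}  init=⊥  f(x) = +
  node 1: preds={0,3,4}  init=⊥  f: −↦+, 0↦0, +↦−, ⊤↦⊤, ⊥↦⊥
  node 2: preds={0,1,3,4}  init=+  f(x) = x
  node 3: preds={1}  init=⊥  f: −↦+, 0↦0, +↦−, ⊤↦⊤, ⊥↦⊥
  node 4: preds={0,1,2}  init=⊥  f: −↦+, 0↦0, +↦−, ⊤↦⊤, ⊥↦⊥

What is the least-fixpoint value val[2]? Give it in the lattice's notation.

⊤

Iteration log — 13 steps:
  step 1. node 0  ⊔preds=+  new=+  old=⊥  +wl: 
  step 2. node 1  ⊔preds=+  new=−  old=⊥  +wl: 0
  step 3. node 2  ⊔preds=⊤  new=⊤  old=+  +wl: 
  step 4. node 3  ⊔preds=−  new=+  old=⊥  +wl: 1,2
  step 5. node 4  ⊔preds=⊤  new=⊤  old=⊥  +wl: 
  step 6. node 0  ⊔preds=⊤  new=+  stable
  step 7. node 1  ⊔preds=⊤  new=⊤  old=−  +wl: 0,3,4
  step 8. node 2  ⊔preds=⊤  new=⊤  stable
  step 9. node 0  ⊔preds=⊤  new=+  stable
  step 10. node 3  ⊔preds=⊤  new=⊤  old=+  +wl: 1,2
  step 11. node 4  ⊔preds=⊤  new=⊤  stable
  step 12. node 1  ⊔preds=⊤  new=⊤  stable
  step 13. node 2  ⊔preds=⊤  new=⊤  stable

Least fixpoint reached:
  node 0: +
  node 1: ⊤
  node 2: ⊤
  node 3: ⊤
  node 4: ⊤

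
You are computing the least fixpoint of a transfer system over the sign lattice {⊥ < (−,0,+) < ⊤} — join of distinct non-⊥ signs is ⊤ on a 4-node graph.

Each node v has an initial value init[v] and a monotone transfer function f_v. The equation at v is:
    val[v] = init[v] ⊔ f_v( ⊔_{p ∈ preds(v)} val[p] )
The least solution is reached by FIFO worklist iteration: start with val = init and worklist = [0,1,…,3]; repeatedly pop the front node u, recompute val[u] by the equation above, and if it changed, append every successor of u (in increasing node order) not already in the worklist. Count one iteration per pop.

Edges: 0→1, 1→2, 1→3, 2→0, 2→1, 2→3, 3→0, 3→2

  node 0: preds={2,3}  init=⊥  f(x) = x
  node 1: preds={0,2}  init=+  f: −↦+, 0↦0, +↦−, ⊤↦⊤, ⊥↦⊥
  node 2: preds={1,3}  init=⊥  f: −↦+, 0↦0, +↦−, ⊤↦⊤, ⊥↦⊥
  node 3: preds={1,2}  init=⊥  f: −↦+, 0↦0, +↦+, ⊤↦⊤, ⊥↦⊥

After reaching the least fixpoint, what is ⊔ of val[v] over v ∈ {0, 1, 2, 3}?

Trace (10 dequeues):
  [1] u=0 | in ⊥ | out ⊥ | ==
  [2] u=1 | in ⊥ | out + | ==
  [3] u=2 | in + | out − | prev ⊥ | push {0,1}
  [4] u=3 | in ⊤ | out ⊤ | prev ⊥ | push {2}
  [5] u=0 | in ⊤ | out ⊤ | prev ⊥ | push {}
  [6] u=1 | in ⊤ | out ⊤ | prev + | push {3}
  [7] u=2 | in ⊤ | out ⊤ | prev − | push {0,1}
  [8] u=3 | in ⊤ | out ⊤ | ==
  [9] u=0 | in ⊤ | out ⊤ | ==
  [10] u=1 | in ⊤ | out ⊤ | ==

Converged values:
  [0] ⊤
  [1] ⊤
  [2] ⊤
  [3] ⊤

⊤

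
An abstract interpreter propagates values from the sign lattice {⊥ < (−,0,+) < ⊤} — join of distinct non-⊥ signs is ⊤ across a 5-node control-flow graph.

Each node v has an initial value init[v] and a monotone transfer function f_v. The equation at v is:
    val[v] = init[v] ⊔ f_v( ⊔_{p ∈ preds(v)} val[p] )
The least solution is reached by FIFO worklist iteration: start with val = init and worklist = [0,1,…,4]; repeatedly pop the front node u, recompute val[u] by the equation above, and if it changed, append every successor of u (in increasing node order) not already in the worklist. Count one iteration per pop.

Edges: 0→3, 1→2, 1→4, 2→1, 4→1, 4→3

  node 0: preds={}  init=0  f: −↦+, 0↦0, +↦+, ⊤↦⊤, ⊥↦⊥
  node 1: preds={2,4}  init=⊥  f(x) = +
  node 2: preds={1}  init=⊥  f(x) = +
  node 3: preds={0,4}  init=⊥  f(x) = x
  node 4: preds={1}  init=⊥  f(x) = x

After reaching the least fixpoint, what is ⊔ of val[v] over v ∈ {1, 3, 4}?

Worklist (7 pops):
  #1 pop 0: in=⊥ → 0 (no change)
  #2 pop 1: in=⊥ → + (was ⊥); enqueue []
  #3 pop 2: in=+ → + (was ⊥); enqueue [1]
  #4 pop 3: in=0 → 0 (was ⊥); enqueue []
  #5 pop 4: in=+ → + (was ⊥); enqueue [3]
  #6 pop 1: in=+ → + (no change)
  #7 pop 3: in=⊤ → ⊤ (was 0); enqueue []

Fixpoint:
  val[0] = 0
  val[1] = +
  val[2] = +
  val[3] = ⊤
  val[4] = +

⊤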